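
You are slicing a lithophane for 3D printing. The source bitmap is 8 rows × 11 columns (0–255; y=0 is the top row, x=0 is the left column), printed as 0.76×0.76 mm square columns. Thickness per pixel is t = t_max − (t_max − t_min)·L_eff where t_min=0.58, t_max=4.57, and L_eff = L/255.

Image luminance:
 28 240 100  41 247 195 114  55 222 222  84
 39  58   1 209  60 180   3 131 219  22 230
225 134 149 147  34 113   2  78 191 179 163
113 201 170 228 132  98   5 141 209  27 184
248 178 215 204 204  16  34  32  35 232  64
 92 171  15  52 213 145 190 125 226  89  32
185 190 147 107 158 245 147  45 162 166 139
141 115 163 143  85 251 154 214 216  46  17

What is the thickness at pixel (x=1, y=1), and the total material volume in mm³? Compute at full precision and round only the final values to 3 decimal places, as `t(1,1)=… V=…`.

span = t_max - t_min = 4.57 - 0.58 = 3.990
L(1,1) = 58, L_eff = 58/255 = 0.227451
t(1,1) = 4.57 - 3.990·0.227451 = 3.662
Σt over all 8·11 pixels = 1866117/8500 ≈ 219.5431765
V = pitch²·Σt = 0.76²·1866117/8500 = 126.808

t(1,1)=3.662 V=126.808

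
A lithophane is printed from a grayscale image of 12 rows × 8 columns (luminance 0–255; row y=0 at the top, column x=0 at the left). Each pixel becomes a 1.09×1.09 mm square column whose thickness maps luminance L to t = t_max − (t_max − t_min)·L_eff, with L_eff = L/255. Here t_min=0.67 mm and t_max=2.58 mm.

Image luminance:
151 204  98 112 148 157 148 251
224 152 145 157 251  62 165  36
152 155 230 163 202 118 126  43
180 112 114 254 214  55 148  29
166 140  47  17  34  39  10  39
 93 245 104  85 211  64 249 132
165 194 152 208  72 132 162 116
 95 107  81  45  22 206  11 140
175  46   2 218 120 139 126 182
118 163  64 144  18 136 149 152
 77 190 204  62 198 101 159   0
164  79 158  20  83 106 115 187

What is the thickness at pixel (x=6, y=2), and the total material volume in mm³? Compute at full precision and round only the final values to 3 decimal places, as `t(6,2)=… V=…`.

span = t_max - t_min = 2.58 - 0.67 = 1.910
L(6,2) = 126, L_eff = 126/255 = 0.494118
t(6,2) = 2.58 - 1.910·0.494118 = 1.636
Σt over all 12·8 pixels = 1993393/12750 ≈ 156.3445490
V = pitch²·Σt = 1.09²·1993393/12750 = 185.753

t(6,2)=1.636 V=185.753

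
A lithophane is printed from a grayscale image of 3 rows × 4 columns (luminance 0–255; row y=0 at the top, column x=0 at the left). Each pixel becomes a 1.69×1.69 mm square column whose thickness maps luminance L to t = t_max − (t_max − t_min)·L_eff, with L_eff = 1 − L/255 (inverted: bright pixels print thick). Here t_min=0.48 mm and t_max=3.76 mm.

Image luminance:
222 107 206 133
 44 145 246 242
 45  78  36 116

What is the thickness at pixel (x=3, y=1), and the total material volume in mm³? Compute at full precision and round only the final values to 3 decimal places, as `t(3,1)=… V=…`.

span = t_max - t_min = 3.76 - 0.48 = 3.280
L(3,1) = 242, L_eff = 1 - 242/255 = 0.050980 (inverted)
t(3,1) = 3.76 - 3.280·0.050980 = 3.593
Σt over all 3·4 pixels = 11304/425 ≈ 26.5976471
V = pitch²·Σt = 1.69²·11304/425 = 75.966

t(3,1)=3.593 V=75.966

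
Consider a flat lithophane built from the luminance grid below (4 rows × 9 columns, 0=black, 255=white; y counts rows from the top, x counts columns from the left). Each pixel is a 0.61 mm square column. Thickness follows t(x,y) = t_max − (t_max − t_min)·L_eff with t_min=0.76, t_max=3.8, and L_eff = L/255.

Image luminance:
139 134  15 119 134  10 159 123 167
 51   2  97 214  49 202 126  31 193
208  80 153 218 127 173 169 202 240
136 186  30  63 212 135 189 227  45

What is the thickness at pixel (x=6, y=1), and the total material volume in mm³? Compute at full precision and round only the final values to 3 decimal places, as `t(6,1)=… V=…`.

t(6,1)=2.298 V=29.797

span = t_max - t_min = 3.8 - 0.76 = 3.040
L(6,1) = 126, L_eff = 126/255 = 0.494118
t(6,1) = 3.8 - 3.040·0.494118 = 2.298
Σt over all 4·9 pixels = 170164/2125 ≈ 80.0771765
V = pitch²·Σt = 0.61²·170164/2125 = 29.797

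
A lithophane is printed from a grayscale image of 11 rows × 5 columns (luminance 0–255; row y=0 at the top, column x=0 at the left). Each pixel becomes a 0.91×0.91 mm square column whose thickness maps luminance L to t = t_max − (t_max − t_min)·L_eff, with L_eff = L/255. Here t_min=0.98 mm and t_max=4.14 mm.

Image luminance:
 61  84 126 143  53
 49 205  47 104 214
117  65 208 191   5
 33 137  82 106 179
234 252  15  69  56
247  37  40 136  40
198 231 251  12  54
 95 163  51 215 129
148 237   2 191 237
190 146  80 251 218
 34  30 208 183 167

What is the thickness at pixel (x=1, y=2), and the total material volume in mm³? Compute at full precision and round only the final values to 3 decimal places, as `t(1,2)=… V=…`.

span = t_max - t_min = 4.14 - 0.98 = 3.160
L(1,2) = 65, L_eff = 65/255 = 0.254902
t(1,2) = 4.14 - 3.160·0.254902 = 3.335
Σt over all 11·5 pixels = 596109/4250 ≈ 140.2609412
V = pitch²·Σt = 0.91²·596109/4250 = 116.150

t(1,2)=3.335 V=116.150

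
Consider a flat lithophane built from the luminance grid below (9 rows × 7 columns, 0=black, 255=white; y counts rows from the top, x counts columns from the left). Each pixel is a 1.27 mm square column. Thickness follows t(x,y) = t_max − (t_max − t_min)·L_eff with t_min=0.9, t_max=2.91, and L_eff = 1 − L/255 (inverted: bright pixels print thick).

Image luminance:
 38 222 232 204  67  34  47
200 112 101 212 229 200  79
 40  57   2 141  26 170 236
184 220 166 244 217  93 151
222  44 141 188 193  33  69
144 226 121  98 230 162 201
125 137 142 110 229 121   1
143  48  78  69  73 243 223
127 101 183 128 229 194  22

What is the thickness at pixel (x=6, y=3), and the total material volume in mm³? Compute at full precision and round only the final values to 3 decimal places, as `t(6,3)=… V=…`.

span = t_max - t_min = 2.91 - 0.9 = 2.010
L(6,3) = 151, L_eff = 1 - 151/255 = 0.407843 (inverted)
t(6,3) = 2.91 - 2.010·0.407843 = 2.090
Σt over all 9·7 pixels = 266581/2125 ≈ 125.4498824
V = pitch²·Σt = 1.27²·266581/2125 = 202.338

t(6,3)=2.090 V=202.338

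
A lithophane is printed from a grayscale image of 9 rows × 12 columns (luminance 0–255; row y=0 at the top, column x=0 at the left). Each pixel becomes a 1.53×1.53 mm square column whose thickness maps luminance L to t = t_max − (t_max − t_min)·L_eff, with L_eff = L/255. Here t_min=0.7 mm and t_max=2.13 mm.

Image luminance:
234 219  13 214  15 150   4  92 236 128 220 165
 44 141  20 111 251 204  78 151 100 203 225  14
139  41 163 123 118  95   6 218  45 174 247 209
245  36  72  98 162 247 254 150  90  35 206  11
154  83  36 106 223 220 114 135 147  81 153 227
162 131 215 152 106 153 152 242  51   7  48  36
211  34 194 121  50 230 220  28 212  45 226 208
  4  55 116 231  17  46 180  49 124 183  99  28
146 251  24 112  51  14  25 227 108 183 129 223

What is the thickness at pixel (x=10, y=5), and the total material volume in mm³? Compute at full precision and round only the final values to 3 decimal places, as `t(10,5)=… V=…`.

span = t_max - t_min = 2.13 - 0.7 = 1.430
L(10,5) = 48, L_eff = 48/255 = 0.188235
t(10,5) = 2.13 - 1.430·0.188235 = 1.861
Σt over all 9·12 pixels = 1935299/12750 ≈ 151.7881569
V = pitch²·Σt = 1.53²·1935299/12750 = 355.321

t(10,5)=1.861 V=355.321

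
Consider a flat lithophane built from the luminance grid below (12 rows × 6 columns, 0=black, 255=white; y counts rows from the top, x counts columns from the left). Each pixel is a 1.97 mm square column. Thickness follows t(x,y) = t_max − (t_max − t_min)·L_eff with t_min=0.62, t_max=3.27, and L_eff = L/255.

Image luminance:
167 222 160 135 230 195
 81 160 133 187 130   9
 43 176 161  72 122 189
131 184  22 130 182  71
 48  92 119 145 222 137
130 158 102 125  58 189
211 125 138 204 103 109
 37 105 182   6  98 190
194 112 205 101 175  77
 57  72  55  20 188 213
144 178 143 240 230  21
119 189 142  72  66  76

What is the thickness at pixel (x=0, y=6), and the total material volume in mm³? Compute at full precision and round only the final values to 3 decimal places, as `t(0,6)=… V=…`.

t(0,6)=1.077 V=534.044

span = t_max - t_min = 3.27 - 0.62 = 2.650
L(0,6) = 211, L_eff = 211/255 = 0.827451
t(0,6) = 3.27 - 2.650·0.827451 = 1.077
Σt over all 12·6 pixels = 116967/850 ≈ 137.6082353
V = pitch²·Σt = 1.97²·116967/850 = 534.044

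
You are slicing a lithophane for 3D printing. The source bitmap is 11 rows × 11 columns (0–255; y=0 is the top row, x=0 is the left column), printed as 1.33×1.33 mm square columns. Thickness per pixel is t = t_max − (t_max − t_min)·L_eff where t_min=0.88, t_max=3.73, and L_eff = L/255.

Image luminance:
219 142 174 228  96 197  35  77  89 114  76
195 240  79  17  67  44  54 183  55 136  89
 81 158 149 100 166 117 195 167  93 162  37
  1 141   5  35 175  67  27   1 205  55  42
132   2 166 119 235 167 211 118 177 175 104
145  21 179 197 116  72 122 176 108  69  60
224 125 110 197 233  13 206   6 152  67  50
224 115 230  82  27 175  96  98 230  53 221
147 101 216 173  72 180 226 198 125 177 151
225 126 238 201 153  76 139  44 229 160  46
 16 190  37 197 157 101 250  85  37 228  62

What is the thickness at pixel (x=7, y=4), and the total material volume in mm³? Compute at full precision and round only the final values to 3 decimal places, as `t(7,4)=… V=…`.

span = t_max - t_min = 3.73 - 0.88 = 2.850
L(7,4) = 118, L_eff = 118/255 = 0.462745
t(7,4) = 3.73 - 2.850·0.462745 = 2.411
Σt over all 11·11 pixels = 237777/850 ≈ 279.7376471
V = pitch²·Σt = 1.33²·237777/850 = 494.828

t(7,4)=2.411 V=494.828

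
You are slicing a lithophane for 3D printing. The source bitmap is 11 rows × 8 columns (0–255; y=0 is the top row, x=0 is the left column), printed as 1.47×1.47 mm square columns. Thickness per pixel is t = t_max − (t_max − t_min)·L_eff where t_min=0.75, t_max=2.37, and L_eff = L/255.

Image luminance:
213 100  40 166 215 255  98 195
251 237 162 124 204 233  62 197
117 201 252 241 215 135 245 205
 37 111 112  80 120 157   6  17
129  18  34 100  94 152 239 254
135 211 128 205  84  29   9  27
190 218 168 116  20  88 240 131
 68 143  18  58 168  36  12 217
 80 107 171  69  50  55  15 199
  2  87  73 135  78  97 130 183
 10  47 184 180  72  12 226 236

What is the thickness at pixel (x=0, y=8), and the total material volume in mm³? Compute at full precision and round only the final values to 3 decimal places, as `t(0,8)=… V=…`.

span = t_max - t_min = 2.37 - 0.75 = 1.620
L(0,8) = 80, L_eff = 80/255 = 0.313725
t(0,8) = 2.37 - 1.620·0.313725 = 1.862
Σt over all 11·8 pixels = 11658/85 ≈ 137.1529412
V = pitch²·Σt = 1.47²·11658/85 = 296.374

t(0,8)=1.862 V=296.374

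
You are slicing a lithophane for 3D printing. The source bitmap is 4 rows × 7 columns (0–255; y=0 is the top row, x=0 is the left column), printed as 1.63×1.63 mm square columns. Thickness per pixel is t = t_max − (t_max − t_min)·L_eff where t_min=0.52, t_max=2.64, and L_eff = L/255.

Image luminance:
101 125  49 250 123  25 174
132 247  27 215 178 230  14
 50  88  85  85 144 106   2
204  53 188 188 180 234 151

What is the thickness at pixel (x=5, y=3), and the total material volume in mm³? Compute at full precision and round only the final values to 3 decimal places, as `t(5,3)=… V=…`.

span = t_max - t_min = 2.64 - 0.52 = 2.120
L(5,3) = 234, L_eff = 234/255 = 0.917647
t(5,3) = 2.64 - 2.120·0.917647 = 0.695
Σt over all 4·7 pixels = 92632/2125 ≈ 43.5915294
V = pitch²·Σt = 1.63²·92632/2125 = 115.818

t(5,3)=0.695 V=115.818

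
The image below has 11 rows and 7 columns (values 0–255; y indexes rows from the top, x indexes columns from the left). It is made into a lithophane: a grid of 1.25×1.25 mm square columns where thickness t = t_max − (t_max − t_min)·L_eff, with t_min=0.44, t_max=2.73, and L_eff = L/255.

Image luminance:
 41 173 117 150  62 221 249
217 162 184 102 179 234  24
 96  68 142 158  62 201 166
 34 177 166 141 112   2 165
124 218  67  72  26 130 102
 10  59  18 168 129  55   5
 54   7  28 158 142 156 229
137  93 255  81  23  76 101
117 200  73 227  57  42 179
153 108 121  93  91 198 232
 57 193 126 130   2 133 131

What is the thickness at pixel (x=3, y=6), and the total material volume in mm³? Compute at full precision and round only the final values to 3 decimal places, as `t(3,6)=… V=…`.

t(3,6)=1.311 V=199.486

span = t_max - t_min = 2.73 - 0.44 = 2.290
L(3,6) = 158, L_eff = 158/255 = 0.619608
t(3,6) = 2.73 - 2.290·0.619608 = 1.311
Σt over all 11·7 pixels = 813904/6375 ≈ 127.6712157
V = pitch²·Σt = 1.25²·813904/6375 = 199.486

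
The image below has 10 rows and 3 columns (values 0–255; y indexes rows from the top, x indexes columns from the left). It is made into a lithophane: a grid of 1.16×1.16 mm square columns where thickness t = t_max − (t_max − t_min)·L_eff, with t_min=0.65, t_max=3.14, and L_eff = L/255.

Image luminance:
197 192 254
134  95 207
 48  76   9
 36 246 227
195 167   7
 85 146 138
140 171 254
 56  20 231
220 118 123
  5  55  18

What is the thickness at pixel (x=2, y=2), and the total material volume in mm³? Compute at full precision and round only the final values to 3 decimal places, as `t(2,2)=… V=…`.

t(2,2)=3.052 V=75.906

span = t_max - t_min = 3.14 - 0.65 = 2.490
L(2,2) = 9, L_eff = 9/255 = 0.035294
t(2,2) = 3.14 - 2.490·0.035294 = 3.052
Σt over all 10·3 pixels = 47949/850 ≈ 56.4105882
V = pitch²·Σt = 1.16²·47949/850 = 75.906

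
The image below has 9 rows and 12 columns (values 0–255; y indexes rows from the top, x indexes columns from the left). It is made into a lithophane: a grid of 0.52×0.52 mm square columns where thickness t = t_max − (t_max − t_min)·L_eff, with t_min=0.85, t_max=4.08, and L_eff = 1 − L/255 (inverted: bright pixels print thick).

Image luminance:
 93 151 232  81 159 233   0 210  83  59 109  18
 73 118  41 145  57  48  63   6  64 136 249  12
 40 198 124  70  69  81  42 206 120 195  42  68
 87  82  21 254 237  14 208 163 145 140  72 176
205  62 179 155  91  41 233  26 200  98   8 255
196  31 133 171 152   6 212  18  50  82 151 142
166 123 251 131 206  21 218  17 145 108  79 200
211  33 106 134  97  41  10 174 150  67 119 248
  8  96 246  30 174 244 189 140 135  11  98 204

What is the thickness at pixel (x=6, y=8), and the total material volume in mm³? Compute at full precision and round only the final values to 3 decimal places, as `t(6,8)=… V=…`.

span = t_max - t_min = 4.08 - 0.85 = 3.230
L(6,8) = 189, L_eff = 1 - 189/255 = 0.258824 (inverted)
t(6,8) = 4.08 - 3.230·0.258824 = 3.244
Σt over all 9·12 pixels = 381299/1500 ≈ 254.1993333
V = pitch²·Σt = 0.52²·381299/1500 = 68.735

t(6,8)=3.244 V=68.735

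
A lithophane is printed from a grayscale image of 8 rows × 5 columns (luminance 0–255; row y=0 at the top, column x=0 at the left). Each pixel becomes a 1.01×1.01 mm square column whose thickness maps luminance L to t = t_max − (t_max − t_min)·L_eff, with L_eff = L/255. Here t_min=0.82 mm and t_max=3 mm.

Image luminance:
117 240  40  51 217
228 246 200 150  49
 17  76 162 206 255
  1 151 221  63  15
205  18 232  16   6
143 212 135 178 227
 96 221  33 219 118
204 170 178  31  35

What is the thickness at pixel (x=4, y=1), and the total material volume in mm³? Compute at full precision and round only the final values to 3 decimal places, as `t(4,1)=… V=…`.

span = t_max - t_min = 3 - 0.82 = 2.180
L(4,1) = 49, L_eff = 49/255 = 0.192157
t(4,1) = 3 - 2.180·0.192157 = 2.581
Σt over all 8·5 pixels = 157227/2125 ≈ 73.9891765
V = pitch²·Σt = 1.01²·157227/2125 = 75.476

t(4,1)=2.581 V=75.476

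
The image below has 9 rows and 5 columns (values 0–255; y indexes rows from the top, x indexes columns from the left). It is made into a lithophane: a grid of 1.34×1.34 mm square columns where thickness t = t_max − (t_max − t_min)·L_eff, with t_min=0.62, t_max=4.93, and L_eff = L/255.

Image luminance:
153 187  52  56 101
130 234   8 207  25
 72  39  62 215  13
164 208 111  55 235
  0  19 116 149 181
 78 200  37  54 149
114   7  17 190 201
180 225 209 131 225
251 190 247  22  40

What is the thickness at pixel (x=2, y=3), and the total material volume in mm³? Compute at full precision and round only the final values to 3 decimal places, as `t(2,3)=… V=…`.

span = t_max - t_min = 4.93 - 0.62 = 4.310
L(2,3) = 111, L_eff = 111/255 = 0.435294
t(2,3) = 4.93 - 4.310·0.435294 = 3.054
Σt over all 9·5 pixels = 127.892
V = pitch²·Σt = 1.34²·127.892 = 229.643

t(2,3)=3.054 V=229.643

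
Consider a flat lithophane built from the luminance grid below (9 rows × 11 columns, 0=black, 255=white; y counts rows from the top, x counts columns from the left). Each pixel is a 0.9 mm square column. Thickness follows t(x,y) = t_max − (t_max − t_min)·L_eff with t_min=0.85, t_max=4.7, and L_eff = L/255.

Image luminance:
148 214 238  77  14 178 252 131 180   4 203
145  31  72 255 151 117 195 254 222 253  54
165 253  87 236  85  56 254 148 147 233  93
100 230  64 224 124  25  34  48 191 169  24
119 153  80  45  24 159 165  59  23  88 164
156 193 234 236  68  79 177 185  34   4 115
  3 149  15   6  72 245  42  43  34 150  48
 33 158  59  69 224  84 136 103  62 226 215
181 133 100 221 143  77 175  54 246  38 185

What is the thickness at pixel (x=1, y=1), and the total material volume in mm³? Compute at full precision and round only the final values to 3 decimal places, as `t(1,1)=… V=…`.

t(1,1)=4.232 V=221.983

span = t_max - t_min = 4.7 - 0.85 = 3.850
L(1,1) = 31, L_eff = 31/255 = 0.121569
t(1,1) = 4.7 - 3.850·0.121569 = 4.232
Σt over all 9·11 pixels = 1397671/5100 ≈ 274.0531373
V = pitch²·Σt = 0.9²·1397671/5100 = 221.983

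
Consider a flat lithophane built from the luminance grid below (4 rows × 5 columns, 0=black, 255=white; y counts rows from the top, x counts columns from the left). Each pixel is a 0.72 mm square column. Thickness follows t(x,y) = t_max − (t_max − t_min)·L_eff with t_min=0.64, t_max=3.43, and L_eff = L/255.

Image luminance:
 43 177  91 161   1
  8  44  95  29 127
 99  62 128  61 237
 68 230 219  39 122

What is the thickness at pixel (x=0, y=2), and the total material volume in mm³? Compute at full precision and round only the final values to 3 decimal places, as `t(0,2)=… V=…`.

span = t_max - t_min = 3.43 - 0.64 = 2.790
L(0,2) = 99, L_eff = 99/255 = 0.388235
t(0,2) = 3.43 - 2.790·0.388235 = 2.347
Σt over all 4·5 pixels = 393287/8500 ≈ 46.2690588
V = pitch²·Σt = 0.72²·393287/8500 = 23.986

t(0,2)=2.347 V=23.986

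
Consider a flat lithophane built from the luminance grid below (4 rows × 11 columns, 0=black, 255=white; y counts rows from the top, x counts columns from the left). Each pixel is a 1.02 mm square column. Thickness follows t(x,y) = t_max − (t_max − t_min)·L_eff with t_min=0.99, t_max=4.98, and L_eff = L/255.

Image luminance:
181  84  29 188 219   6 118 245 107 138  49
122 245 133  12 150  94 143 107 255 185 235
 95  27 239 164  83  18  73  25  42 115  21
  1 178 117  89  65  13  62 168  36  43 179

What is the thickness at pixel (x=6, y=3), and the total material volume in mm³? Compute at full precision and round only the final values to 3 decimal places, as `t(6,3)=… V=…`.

span = t_max - t_min = 4.98 - 0.99 = 3.990
L(6,3) = 62, L_eff = 62/255 = 0.243137
t(6,3) = 4.98 - 3.990·0.243137 = 4.010
Σt over all 4·11 pixels = 605543/4250 ≈ 142.4807059
V = pitch²·Σt = 1.02²·605543/4250 = 148.237

t(6,3)=4.010 V=148.237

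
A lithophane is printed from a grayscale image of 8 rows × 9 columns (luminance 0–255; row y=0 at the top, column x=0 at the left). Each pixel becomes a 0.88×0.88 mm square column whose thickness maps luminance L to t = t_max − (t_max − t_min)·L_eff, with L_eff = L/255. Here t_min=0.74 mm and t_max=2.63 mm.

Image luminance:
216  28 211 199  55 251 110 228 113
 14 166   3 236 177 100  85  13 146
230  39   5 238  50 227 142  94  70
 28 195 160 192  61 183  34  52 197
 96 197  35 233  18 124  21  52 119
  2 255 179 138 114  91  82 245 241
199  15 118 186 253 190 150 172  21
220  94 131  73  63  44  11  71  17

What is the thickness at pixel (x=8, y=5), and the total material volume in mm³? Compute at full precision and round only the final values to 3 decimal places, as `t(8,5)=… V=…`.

t(8,5)=0.844 V=96.028

span = t_max - t_min = 2.63 - 0.74 = 1.890
L(8,5) = 241, L_eff = 241/255 = 0.945098
t(8,5) = 2.63 - 1.890·0.945098 = 0.844
Σt over all 8·9 pixels = 527013/4250 ≈ 124.0030588
V = pitch²·Σt = 0.88²·527013/4250 = 96.028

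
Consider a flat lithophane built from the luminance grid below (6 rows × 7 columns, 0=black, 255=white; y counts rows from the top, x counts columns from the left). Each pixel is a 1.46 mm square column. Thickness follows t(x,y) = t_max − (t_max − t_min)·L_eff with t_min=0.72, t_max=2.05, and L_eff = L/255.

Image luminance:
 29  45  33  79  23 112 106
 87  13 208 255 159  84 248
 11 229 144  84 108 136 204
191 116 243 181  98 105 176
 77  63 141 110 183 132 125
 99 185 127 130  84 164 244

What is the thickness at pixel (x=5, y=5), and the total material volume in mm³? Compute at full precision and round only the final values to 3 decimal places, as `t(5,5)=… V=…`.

t(5,5)=1.195 V=123.817

span = t_max - t_min = 2.05 - 0.72 = 1.330
L(5,5) = 164, L_eff = 164/255 = 0.643137
t(5,5) = 2.05 - 1.330·0.643137 = 1.195
Σt over all 6·7 pixels = 1481207/25500 ≈ 58.0865490
V = pitch²·Σt = 1.46²·1481207/25500 = 123.817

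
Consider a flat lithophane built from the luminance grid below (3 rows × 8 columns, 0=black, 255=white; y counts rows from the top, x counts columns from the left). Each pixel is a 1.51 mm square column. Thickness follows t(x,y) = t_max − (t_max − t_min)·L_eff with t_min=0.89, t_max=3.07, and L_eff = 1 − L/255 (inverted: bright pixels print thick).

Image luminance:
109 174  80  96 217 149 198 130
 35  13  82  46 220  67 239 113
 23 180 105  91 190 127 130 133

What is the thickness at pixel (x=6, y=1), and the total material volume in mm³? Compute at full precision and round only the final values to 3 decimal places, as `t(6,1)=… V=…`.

span = t_max - t_min = 3.07 - 0.89 = 2.180
L(6,1) = 239, L_eff = 1 - 239/255 = 0.062745 (inverted)
t(6,1) = 3.07 - 2.180·0.062745 = 2.933
Σt over all 3·8 pixels = 593563/12750 ≈ 46.5539608
V = pitch²·Σt = 1.51²·593563/12750 = 106.148

t(6,1)=2.933 V=106.148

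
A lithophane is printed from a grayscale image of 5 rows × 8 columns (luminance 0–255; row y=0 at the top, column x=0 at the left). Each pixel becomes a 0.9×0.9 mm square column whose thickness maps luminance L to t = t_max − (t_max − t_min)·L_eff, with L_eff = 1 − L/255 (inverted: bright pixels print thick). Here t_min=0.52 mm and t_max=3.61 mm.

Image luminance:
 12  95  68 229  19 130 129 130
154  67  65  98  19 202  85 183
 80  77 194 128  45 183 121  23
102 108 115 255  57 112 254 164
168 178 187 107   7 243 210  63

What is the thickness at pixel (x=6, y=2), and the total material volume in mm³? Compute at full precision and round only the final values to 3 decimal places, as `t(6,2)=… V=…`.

span = t_max - t_min = 3.61 - 0.52 = 3.090
L(6,2) = 121, L_eff = 1 - 121/255 = 0.525490 (inverted)
t(6,2) = 3.61 - 3.090·0.525490 = 1.986
Σt over all 5·8 pixels = 338999/4250 ≈ 79.7644706
V = pitch²·Σt = 0.9²·338999/4250 = 64.609

t(6,2)=1.986 V=64.609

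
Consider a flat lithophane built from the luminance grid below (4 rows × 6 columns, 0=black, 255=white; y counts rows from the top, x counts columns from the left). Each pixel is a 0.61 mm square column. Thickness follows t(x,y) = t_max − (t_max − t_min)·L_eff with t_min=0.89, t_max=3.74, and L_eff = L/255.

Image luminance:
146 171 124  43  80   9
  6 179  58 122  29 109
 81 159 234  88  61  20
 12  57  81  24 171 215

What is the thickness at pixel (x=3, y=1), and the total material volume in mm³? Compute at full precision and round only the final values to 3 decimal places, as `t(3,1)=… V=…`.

span = t_max - t_min = 3.74 - 0.89 = 2.850
L(3,1) = 122, L_eff = 122/255 = 0.478431
t(3,1) = 3.74 - 2.850·0.478431 = 2.376
Σt over all 4·6 pixels = 109291/1700 ≈ 64.2888235
V = pitch²·Σt = 0.61²·109291/1700 = 23.922

t(3,1)=2.376 V=23.922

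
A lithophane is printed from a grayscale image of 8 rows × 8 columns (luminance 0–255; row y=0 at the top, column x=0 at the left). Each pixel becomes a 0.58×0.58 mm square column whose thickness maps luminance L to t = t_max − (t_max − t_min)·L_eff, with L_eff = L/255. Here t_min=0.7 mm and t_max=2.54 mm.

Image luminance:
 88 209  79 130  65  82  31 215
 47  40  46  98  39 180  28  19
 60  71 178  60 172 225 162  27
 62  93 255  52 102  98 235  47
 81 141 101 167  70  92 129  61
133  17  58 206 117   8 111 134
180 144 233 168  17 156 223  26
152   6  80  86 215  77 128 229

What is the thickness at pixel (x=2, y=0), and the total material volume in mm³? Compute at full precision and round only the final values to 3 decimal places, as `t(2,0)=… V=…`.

span = t_max - t_min = 2.54 - 0.7 = 1.840
L(2,0) = 79, L_eff = 79/255 = 0.309804
t(2,0) = 2.54 - 1.840·0.309804 = 1.970
Σt over all 8·8 pixels = 237478/2125 ≈ 111.7543529
V = pitch²·Σt = 0.58²·237478/2125 = 37.594

t(2,0)=1.970 V=37.594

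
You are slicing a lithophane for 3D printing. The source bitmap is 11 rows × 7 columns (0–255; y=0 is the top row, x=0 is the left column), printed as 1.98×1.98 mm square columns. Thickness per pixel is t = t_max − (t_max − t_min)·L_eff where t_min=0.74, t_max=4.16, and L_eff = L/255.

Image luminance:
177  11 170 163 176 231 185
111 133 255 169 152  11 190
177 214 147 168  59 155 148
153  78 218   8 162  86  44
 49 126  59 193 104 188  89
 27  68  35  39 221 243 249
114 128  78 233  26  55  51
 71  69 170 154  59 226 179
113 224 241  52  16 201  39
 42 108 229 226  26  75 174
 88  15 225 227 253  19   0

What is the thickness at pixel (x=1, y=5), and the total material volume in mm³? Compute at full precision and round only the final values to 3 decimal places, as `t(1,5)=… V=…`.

t(1,5)=3.248 V=738.032

span = t_max - t_min = 4.16 - 0.74 = 3.420
L(1,5) = 68, L_eff = 68/255 = 0.266667
t(1,5) = 4.16 - 3.420·0.266667 = 3.248
Σt over all 11·7 pixels = 800081/4250 ≈ 188.2543529
V = pitch²·Σt = 1.98²·800081/4250 = 738.032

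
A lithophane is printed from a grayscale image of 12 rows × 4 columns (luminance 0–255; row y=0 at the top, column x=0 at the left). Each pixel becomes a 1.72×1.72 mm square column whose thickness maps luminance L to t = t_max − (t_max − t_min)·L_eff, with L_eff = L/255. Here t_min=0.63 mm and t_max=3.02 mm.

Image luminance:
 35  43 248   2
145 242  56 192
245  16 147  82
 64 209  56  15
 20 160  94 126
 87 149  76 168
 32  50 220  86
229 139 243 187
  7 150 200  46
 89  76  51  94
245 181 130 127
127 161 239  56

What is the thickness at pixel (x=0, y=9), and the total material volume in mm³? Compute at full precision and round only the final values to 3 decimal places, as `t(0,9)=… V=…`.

t(0,9)=2.186 V=266.864

span = t_max - t_min = 3.02 - 0.63 = 2.390
L(0,9) = 89, L_eff = 89/255 = 0.349020
t(0,9) = 3.02 - 2.390·0.349020 = 2.186
Σt over all 12·4 pixels = 1150121/12750 ≈ 90.2055686
V = pitch²·Σt = 1.72²·1150121/12750 = 266.864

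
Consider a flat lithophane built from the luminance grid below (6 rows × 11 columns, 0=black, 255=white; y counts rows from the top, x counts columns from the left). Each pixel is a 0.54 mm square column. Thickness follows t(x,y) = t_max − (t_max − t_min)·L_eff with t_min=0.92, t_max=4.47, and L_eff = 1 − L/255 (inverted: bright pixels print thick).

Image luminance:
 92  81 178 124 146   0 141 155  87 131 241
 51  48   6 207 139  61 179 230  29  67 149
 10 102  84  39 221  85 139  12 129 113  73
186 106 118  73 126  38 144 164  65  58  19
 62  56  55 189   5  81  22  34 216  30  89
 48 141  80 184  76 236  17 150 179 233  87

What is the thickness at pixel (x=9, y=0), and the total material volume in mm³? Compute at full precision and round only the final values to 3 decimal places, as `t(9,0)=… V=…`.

t(9,0)=2.744 V=45.782

span = t_max - t_min = 4.47 - 0.92 = 3.550
L(9,0) = 131, L_eff = 1 - 131/255 = 0.486275 (inverted)
t(9,0) = 4.47 - 3.550·0.486275 = 2.744
Σt over all 6·11 pixels = 200177/1275 ≈ 157.0015686
V = pitch²·Σt = 0.54²·200177/1275 = 45.782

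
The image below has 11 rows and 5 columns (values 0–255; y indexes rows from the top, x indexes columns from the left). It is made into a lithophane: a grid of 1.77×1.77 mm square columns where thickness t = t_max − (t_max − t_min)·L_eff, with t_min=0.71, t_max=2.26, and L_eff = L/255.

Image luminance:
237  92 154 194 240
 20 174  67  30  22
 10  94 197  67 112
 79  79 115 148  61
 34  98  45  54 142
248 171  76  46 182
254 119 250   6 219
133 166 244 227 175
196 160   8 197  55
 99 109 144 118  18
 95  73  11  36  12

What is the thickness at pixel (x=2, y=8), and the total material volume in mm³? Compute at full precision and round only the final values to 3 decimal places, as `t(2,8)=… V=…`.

span = t_max - t_min = 2.26 - 0.71 = 1.550
L(2,8) = 8, L_eff = 8/255 = 0.031373
t(2,8) = 2.26 - 1.550·0.031373 = 2.211
Σt over all 11·5 pixels = 217579/2550 ≈ 85.3250980
V = pitch²·Σt = 1.77²·217579/2550 = 267.315

t(2,8)=2.211 V=267.315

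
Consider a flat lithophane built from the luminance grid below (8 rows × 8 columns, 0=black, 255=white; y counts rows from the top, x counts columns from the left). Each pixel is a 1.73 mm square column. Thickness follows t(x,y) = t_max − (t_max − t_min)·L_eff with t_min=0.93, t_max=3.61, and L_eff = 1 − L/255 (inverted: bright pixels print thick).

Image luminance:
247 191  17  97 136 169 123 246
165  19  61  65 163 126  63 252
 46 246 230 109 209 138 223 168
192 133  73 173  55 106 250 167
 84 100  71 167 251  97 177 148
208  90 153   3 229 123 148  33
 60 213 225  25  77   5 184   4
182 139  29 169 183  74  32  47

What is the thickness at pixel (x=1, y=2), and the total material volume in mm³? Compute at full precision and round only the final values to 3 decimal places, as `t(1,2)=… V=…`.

span = t_max - t_min = 3.61 - 0.93 = 2.680
L(1,2) = 246, L_eff = 1 - 246/255 = 0.035294 (inverted)
t(1,2) = 3.61 - 2.680·0.035294 = 3.515
Σt over all 8·8 pixels = 313812/2125 ≈ 147.6762353
V = pitch²·Σt = 1.73²·313812/2125 = 441.980

t(1,2)=3.515 V=441.980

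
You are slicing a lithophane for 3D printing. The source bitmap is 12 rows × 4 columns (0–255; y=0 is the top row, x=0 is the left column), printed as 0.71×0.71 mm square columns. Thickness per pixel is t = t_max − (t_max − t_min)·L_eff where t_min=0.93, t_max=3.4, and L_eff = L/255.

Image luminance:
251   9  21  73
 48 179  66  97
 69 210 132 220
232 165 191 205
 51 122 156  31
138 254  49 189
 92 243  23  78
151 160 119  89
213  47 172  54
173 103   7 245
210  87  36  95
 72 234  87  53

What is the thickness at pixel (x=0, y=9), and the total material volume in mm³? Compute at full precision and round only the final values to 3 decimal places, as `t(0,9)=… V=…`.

t(0,9)=1.724 V=52.967

span = t_max - t_min = 3.4 - 0.93 = 2.470
L(0,9) = 173, L_eff = 173/255 = 0.678431
t(0,9) = 3.4 - 2.470·0.678431 = 1.724
Σt over all 12·4 pixels = 157609/1500 ≈ 105.0726667
V = pitch²·Σt = 0.71²·157609/1500 = 52.967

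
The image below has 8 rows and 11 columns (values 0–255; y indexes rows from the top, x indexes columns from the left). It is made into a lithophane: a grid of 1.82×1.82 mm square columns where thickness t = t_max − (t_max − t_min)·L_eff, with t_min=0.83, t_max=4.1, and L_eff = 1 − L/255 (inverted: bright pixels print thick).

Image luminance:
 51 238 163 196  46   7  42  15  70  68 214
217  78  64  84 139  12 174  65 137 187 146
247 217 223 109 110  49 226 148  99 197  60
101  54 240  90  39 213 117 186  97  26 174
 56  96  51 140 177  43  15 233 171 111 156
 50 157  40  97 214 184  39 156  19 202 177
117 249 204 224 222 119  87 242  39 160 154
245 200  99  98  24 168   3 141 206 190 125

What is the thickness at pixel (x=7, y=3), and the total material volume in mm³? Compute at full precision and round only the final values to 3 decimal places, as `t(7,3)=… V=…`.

span = t_max - t_min = 4.1 - 0.83 = 3.270
L(7,3) = 186, L_eff = 1 - 186/255 = 0.270588 (inverted)
t(7,3) = 4.1 - 3.270·0.270588 = 3.215
Σt over all 8·11 pixels = 371271/1700 ≈ 218.3947059
V = pitch²·Σt = 1.82²·371271/1700 = 723.411

t(7,3)=3.215 V=723.411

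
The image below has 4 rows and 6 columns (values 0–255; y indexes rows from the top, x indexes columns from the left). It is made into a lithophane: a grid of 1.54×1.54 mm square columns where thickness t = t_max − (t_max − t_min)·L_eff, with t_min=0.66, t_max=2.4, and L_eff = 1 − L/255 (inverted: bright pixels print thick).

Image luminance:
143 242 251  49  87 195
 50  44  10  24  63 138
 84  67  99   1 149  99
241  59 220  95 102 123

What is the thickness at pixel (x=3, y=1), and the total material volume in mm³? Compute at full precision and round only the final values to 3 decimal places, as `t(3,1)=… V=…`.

t(3,1)=0.824 V=80.208

span = t_max - t_min = 2.4 - 0.66 = 1.740
L(3,1) = 24, L_eff = 1 - 24/255 = 0.905882 (inverted)
t(3,1) = 2.4 - 1.740·0.905882 = 0.824
Σt over all 4·6 pixels = 33.82
V = pitch²·Σt = 1.54²·33.82 = 80.208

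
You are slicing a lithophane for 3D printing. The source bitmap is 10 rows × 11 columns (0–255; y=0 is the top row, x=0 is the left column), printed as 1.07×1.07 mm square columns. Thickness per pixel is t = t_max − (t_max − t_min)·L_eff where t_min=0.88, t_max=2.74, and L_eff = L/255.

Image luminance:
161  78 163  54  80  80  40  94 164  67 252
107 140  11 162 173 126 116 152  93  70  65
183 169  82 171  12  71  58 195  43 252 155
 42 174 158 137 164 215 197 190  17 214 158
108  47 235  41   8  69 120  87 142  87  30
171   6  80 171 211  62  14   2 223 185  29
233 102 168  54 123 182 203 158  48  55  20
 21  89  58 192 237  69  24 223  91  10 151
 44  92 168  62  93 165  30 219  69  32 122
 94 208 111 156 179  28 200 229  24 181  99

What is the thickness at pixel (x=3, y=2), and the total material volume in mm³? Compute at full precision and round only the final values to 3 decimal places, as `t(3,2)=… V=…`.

t(3,2)=1.493 V=238.606

span = t_max - t_min = 2.74 - 0.88 = 1.860
L(3,2) = 171, L_eff = 171/255 = 0.670588
t(3,2) = 2.74 - 1.860·0.670588 = 1.493
Σt over all 10·11 pixels = 885731/4250 ≈ 208.4072941
V = pitch²·Σt = 1.07²·885731/4250 = 238.606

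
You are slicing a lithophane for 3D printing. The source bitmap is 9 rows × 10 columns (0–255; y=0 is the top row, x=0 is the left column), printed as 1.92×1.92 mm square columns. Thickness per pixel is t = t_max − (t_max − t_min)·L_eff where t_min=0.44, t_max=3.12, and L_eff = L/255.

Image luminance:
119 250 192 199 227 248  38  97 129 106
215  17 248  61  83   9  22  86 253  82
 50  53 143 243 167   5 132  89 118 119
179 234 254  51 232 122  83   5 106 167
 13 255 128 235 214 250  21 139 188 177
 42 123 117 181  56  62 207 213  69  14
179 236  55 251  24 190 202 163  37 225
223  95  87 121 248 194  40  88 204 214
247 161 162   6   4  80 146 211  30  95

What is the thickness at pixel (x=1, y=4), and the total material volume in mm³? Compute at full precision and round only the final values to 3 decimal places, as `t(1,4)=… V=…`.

t(1,4)=0.440 V=564.216

span = t_max - t_min = 3.12 - 0.44 = 2.680
L(1,4) = 255, L_eff = 255/255 = 1.000000
t(1,4) = 3.12 - 2.680·1.000000 = 0.440
Σt over all 9·10 pixels = 11479/75 ≈ 153.0533333
V = pitch²·Σt = 1.92²·11479/75 = 564.216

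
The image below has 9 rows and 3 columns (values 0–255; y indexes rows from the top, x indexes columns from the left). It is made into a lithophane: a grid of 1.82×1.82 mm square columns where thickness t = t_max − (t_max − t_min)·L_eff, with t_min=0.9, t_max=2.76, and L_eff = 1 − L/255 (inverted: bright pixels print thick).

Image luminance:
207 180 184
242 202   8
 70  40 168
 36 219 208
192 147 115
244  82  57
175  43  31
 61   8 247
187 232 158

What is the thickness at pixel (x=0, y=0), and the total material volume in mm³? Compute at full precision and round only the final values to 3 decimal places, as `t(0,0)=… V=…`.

t(0,0)=2.410 V=170.926

span = t_max - t_min = 2.76 - 0.9 = 1.860
L(0,0) = 207, L_eff = 1 - 207/255 = 0.188235 (inverted)
t(0,0) = 2.76 - 1.860·0.188235 = 2.410
Σt over all 9·3 pixels = 109654/2125 ≈ 51.6018824
V = pitch²·Σt = 1.82²·109654/2125 = 170.926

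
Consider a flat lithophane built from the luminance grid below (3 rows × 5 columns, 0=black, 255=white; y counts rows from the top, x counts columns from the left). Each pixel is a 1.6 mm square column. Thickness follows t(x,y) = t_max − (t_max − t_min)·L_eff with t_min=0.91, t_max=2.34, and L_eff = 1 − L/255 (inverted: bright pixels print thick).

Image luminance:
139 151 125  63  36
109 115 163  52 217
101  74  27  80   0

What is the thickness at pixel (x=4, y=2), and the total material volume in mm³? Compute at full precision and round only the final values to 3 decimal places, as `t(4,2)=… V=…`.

span = t_max - t_min = 2.34 - 0.91 = 1.430
L(4,2) = 0, L_eff = 1 - 0/255 = 1.000000 (inverted)
t(4,2) = 2.34 - 1.430·1.000000 = 0.910
Σt over all 3·5 pixels = 185237/8500 ≈ 21.7925882
V = pitch²·Σt = 1.6²·185237/8500 = 55.789

t(4,2)=0.910 V=55.789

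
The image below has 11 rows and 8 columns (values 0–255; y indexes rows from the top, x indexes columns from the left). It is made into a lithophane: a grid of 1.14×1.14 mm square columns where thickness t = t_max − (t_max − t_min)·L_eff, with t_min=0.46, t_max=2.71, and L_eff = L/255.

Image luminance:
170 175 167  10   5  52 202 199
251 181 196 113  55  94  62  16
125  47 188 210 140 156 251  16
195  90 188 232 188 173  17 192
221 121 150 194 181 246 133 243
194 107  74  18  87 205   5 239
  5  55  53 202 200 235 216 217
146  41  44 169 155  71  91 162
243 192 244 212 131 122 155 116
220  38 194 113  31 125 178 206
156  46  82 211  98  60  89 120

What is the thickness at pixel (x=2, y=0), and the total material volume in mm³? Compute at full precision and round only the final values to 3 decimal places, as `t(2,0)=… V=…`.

span = t_max - t_min = 2.71 - 0.46 = 2.250
L(2,0) = 167, L_eff = 167/255 = 0.654902
t(2,0) = 2.71 - 2.250·0.654902 = 1.236
Σt over all 11·8 pixels = 111073/850 ≈ 130.6741176
V = pitch²·Σt = 1.14²·111073/850 = 169.824

t(2,0)=1.236 V=169.824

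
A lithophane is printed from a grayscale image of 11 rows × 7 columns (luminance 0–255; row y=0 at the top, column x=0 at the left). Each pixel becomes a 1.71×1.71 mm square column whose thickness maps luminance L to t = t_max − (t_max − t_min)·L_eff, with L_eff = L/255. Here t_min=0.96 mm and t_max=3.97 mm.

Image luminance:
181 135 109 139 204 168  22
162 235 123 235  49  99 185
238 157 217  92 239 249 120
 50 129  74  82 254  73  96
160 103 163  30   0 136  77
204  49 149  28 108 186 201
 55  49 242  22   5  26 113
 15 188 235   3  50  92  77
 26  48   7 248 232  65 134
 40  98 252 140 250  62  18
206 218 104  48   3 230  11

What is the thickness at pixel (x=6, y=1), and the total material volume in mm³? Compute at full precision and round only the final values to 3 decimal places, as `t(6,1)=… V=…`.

t(6,1)=1.786 V=572.111

span = t_max - t_min = 3.97 - 0.96 = 3.010
L(6,1) = 185, L_eff = 185/255 = 0.725490
t(6,1) = 3.97 - 3.010·0.725490 = 1.786
Σt over all 11·7 pixels = 4989173/25500 ≈ 195.6538431
V = pitch²·Σt = 1.71²·4989173/25500 = 572.111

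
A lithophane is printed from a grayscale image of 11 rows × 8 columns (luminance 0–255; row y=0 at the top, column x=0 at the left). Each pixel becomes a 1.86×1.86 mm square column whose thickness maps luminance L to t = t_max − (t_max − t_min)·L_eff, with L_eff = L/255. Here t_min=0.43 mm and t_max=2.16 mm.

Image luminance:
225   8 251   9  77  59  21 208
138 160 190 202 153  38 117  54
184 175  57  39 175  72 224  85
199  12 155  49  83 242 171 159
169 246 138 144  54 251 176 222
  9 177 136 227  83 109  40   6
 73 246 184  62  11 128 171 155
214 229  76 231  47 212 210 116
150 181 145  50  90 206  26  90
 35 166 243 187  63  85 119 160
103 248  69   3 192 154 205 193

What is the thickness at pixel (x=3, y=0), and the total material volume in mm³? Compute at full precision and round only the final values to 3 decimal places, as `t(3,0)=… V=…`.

span = t_max - t_min = 2.16 - 0.43 = 1.730
L(3,0) = 9, L_eff = 9/255 = 0.035294
t(3,0) = 2.16 - 1.730·0.035294 = 2.099
Σt over all 11·8 pixels = 470317/4250 ≈ 110.6628235
V = pitch²·Σt = 1.86²·470317/4250 = 382.849

t(3,0)=2.099 V=382.849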